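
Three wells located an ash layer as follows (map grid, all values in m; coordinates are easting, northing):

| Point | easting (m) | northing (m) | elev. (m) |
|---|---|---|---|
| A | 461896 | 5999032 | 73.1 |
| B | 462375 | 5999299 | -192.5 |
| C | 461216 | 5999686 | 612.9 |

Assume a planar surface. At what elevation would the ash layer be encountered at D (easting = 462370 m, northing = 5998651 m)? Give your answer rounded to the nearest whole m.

Let the plane be z = a·easting + b·northing + c.
B−A: 479a + 267b = −265.6;  C−A: −680a + 654b = 539.8.
Solving gives a = −0.64230457, b = 0.15754265.
Then c = 73.1 − a·461896 − b·5999032 = −648352.40.
At (462370, 5998651): z = −296982.4 + 945043.4 − 648352.40 = -291.4 m.

-291 m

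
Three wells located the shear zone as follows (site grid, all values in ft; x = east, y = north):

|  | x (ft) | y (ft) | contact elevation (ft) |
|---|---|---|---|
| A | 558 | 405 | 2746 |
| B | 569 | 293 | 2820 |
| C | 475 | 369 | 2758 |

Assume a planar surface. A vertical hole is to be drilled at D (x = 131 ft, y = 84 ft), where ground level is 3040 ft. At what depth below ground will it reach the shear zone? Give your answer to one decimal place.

144.4 ft

Let the plane be z = a·x + b·y + c.
B−A: 11a − 112b = 74;  C−A: −83a − 36b = 12.
Solving gives a = 0.13619, b = −0.64734.
Then c = 2746 − a·558 − b·405 = 2932.18.
At (131, 84): z_contact = 17.84 − 54.38 + 2932.18 = 2895.64 ft.
Depth below ground = 3040 − 2895.64 = 144.4 ft.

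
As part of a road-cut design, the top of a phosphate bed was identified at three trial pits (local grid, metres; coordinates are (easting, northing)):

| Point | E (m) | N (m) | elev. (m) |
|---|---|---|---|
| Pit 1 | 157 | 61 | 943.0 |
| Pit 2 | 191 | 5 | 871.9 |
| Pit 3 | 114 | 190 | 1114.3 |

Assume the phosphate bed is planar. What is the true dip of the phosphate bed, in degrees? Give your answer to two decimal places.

54.75°

Two edge vectors: Pit 1→Pit 2 = (34, -56, -71.1), Pit 1→Pit 3 = (-43, 129, 171.3).
Normal n = (Pit 1→Pit 2) × (Pit 1→Pit 3) = (-420.9, -2766.9, 1978).
So ∂z/∂E = −n_x/n_z = 0.21279 and ∂z/∂N = −n_y/n_z = 1.39884.
Gradient magnitude |∇z| = √(a² + b²) = √(0.04528 + 1.95675) = 1.41493.
True dip = arctan(1.41493) = 54.75°, dipping toward S (azimuth ≈ 189°).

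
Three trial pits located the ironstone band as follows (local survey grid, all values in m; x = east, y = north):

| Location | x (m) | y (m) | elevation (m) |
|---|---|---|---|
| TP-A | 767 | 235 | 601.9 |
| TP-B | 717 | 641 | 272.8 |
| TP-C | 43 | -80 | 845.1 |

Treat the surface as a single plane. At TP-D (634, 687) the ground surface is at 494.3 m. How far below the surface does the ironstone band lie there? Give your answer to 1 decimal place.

260.0 m

Two edge vectors: TP-A→TP-B = (-50, 406, -329.1), TP-A→TP-C = (-724, -315, 243.2).
Normal n = (TP-A→TP-B) × (TP-A→TP-C) = (-4927.3, 250428.4, 309694).
So ∂z/∂x = −n_x/n_z = 0.01591 and ∂z/∂y = −n_y/n_z = −0.80863.
Intercept c from TP-A: 601.9 − 12.20 + 190.03 = 779.73.
At (634, 687): z_contact = 10.09 − 555.53 + 779.73 = 234.28 m.
Depth below ground = 494.3 − 234.28 = 260.0 m.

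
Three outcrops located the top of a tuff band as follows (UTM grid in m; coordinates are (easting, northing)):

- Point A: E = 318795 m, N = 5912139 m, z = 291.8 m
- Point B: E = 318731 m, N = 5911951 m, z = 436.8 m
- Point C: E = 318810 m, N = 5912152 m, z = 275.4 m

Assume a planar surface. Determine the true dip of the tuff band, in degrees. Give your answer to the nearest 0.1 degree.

39.6°

Two edge vectors: Point A→Point B = (-64, -188, 145), Point A→Point C = (15, 13, -16.4).
Normal n = (Point A→Point B) × (Point A→Point C) = (1198.2, 1125.4, 1988).
So ∂z/∂E = −n_x/n_z = −0.60272 and ∂z/∂N = −n_y/n_z = −0.56610.
Gradient magnitude |∇z| = √(a² + b²) = √(0.36327 + 0.32047) = 0.82688.
True dip = arctan(0.82688) = 39.6°, dipping toward NE (azimuth ≈ 047°).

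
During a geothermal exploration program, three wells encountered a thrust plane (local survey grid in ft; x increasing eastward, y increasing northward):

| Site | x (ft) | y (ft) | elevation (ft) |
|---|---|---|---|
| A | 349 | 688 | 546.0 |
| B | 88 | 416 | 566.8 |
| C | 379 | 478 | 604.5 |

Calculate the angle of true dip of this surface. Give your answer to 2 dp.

17.32°

Two edge vectors: A→B = (-261, -272, 20.8), A→C = (30, -210, 58.5).
Normal n = (A→B) × (A→C) = (-11544, 15892.5, 62970).
So ∂z/∂x = −n_x/n_z = 0.18333 and ∂z/∂y = −n_y/n_z = −0.25238.
Gradient magnitude |∇z| = √(a² + b²) = √(0.03361 + 0.06370) = 0.31194.
True dip = arctan(0.31194) = 17.32°, dipping toward NW (azimuth ≈ 324°).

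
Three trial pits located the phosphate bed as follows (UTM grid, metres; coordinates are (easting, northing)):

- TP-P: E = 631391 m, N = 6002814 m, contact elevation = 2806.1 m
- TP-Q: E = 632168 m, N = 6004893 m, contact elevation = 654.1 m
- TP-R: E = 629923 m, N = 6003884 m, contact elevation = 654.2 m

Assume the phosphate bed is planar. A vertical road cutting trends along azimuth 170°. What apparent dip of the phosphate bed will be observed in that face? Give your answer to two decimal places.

52.90°

Let the plane be z = a·E + b·N + c.
TP-Q−TP-P: 777a + 2079b = −2152;  TP-R−TP-P: −1468a + 1070b = −2151.9.
Solving gives a = 0.55909, b = −1.24407.
Unit vector along 170° is (sin 170°, cos 170°) = (0.1736, -0.9848).
Slope in that direction = a·(0.1736) + b·(-0.9848) = 1.32225.
Apparent dip = arctan|1.32225| = 52.90° (true dip is 53.8°, so apparent ≤ true as expected).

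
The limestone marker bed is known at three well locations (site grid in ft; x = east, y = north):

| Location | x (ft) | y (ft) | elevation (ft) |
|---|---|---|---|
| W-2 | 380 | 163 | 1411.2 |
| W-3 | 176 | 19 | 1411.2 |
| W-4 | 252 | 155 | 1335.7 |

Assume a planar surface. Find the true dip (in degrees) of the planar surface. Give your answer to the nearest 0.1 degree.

Two edge vectors: W-2→W-3 = (-204, -144, 0), W-2→W-4 = (-128, -8, -75.5).
Normal n = (W-2→W-3) × (W-2→W-4) = (10872, -15402, -16800).
So ∂z/∂x = −n_x/n_z = 0.64714 and ∂z/∂y = −n_y/n_z = −0.91679.
Gradient magnitude |∇z| = √(a² + b²) = √(0.41879 + 0.84050) = 1.12218.
True dip = arctan(1.12218) = 48.3°, dipping toward NW (azimuth ≈ 325°).

48.3°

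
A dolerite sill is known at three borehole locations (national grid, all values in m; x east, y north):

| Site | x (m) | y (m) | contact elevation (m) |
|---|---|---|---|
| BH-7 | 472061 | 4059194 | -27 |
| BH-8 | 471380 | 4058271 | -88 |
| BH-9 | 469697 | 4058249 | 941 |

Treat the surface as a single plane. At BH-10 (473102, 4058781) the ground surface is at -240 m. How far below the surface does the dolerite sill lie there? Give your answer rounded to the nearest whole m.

646 m

Let the plane be z = a·x + b·y + c.
BH-8−BH-7: −681a − 923b = −61;  BH-9−BH-7: −2364a − 945b = 968.
Solving gives a = −0.61823473, b = 0.52222952.
Then c = -27 − a·472061 − b·4059194 = −1828013.45.
At (473102, 4058781): z_contact = −292488.1 + 2119615.3 − 1828013.45 = -886.3 m.
Depth below ground = -240 − (-886.3) = 646 m.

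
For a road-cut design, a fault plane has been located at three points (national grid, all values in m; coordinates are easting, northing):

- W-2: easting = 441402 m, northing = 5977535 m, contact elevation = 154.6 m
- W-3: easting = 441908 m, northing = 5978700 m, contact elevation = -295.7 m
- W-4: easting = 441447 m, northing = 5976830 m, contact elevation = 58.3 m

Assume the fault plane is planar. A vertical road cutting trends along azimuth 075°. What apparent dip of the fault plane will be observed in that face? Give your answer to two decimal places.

44.89°

Let the plane be z = a·easting + b·northing + c.
W-3−W-2: 506a + 1165b = −450.3;  W-4−W-2: 45a − 705b = −96.3.
Solving gives a = −1.05009, b = 0.06957.
Unit vector along 075° is (sin 75°, cos 75°) = (0.9659, 0.2588).
Slope in that direction = a·(0.9659) + b·(0.2588) = −0.99631.
Apparent dip = arctan|0.99631| = 44.89° (true dip is 46.5°, so apparent ≤ true as expected).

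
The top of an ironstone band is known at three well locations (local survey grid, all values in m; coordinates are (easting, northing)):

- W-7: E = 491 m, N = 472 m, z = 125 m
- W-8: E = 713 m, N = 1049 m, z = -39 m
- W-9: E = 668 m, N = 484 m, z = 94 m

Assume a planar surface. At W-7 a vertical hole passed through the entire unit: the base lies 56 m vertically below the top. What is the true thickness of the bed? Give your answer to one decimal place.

Two edge vectors: W-7→W-8 = (222, 577, -164), W-7→W-9 = (177, 12, -31).
Normal n = (W-7→W-8) × (W-7→W-9) = (-15919, -22146, -99465).
So ∂z/∂E = −n_x/n_z = −0.16005 and ∂z/∂N = −n_y/n_z = −0.22265.
|∇z| = √(a²+b²) = 0.27420, so dip δ = arctan(0.27420) = 15.33°.
True thickness = vertical thickness × cos δ = 56 × cos 15.33° = 54.0 m.

54.0 m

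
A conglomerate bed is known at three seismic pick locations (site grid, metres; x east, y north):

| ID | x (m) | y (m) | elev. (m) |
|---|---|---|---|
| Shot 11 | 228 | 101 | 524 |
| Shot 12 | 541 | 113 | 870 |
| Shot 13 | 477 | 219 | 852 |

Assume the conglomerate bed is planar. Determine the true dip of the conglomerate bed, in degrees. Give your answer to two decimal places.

49.97°

Two edge vectors: Shot 11→Shot 12 = (313, 12, 346), Shot 11→Shot 13 = (249, 118, 328).
Normal n = (Shot 11→Shot 12) × (Shot 11→Shot 13) = (-36892, -16510, 33946).
So ∂z/∂x = −n_x/n_z = 1.08678 and ∂z/∂y = −n_y/n_z = 0.48636.
Gradient magnitude |∇z| = √(a² + b²) = √(1.18110 + 0.23655) = 1.19065.
True dip = arctan(1.19065) = 49.97°, dipping toward WSW (azimuth ≈ 246°).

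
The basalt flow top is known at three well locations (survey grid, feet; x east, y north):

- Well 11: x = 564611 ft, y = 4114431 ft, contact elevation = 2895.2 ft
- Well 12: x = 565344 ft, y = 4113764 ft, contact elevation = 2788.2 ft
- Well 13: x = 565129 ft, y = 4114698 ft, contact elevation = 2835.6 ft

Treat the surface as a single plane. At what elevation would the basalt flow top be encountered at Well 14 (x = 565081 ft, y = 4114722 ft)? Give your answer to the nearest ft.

2842 ft

Let the plane be z = a·x + b·y + c.
Well 12−Well 11: 733a − 667b = −107;  Well 13−Well 11: 518a + 267b = −59.6.
Solving gives a = −0.12623809, b = 0.02169038.
Then c = 2895.2 − a·564611 − b·4114431 = −15072.94.
At (565081, 4114722): z = −71334.7 + 89249.9 − 15072.94 = 2842.2 ft.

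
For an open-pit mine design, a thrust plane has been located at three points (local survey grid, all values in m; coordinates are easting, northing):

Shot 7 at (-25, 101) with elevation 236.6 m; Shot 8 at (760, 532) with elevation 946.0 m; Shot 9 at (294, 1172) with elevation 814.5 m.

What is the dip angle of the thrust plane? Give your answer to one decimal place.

Let the plane be z = a·easting + b·northing + c.
Shot 8−Shot 7: 785a + 431b = 709.4;  Shot 9−Shot 7: 319a + 1071b = 577.9.
Solving gives a = 0.72619, b = 0.32329.
Gradient magnitude |∇z| = √(a² + b²) = √(0.52736 + 0.10452) = 0.79490.
True dip = arctan(0.79490) = 38.5°, dipping toward WSW (azimuth ≈ 246°).

38.5°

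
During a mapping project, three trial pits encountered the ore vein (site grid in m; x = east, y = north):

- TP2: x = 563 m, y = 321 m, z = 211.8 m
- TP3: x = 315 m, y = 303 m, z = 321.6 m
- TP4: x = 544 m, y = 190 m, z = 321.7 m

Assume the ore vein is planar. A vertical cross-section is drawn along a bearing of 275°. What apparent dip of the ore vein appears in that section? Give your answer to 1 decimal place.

Two edge vectors: TP2→TP3 = (-248, -18, 109.8), TP2→TP4 = (-19, -131, 109.9).
Normal n = (TP2→TP3) × (TP2→TP4) = (12405.6, 25169, 32146).
So ∂z/∂x = −n_x/n_z = −0.38591 and ∂z/∂y = −n_y/n_z = −0.78296.
Unit vector along 275° is (sin 275°, cos 275°) = (-0.9962, 0.0872).
Slope in that direction = a·(-0.9962) + b·(0.0872) = 0.31621.
Apparent dip = arctan|0.31621| = 17.5° (true dip is 41.1°, so apparent ≤ true as expected).

17.5°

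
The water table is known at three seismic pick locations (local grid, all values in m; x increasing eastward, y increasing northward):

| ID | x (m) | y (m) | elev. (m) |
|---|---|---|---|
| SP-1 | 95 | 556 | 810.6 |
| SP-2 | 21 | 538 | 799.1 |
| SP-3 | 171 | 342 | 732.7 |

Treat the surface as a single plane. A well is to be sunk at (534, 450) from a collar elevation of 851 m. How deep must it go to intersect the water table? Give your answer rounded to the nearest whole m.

54 m

Let the plane be z = a·x + b·y + c.
SP-2−SP-1: −74a − 18b = −11.5;  SP-3−SP-1: 76a − 214b = −77.9.
Solving gives a = 0.06154, b = 0.38588.
Then c = 810.6 − a·95 − b·556 = 590.21.
At (534, 450): z_contact = 32.9 + 173.6 + 590.21 = 796.7 m.
Depth below ground = 851 − 796.7 = 54 m.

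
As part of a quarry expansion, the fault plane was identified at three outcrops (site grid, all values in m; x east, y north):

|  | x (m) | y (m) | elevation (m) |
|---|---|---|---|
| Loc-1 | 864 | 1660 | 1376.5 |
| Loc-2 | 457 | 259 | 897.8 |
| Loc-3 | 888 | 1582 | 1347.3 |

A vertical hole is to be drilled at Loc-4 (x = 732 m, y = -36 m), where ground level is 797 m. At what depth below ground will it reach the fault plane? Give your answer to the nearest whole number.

Let the plane be z = a·x + b·y + c.
Loc-2−Loc-1: −407a − 1401b = −478.7;  Loc-3−Loc-1: 24a − 78b = −29.2.
Solving gives a = −0.05462, b = 0.35755.
Then c = 1376.5 − a·864 − b·1660 = 830.16.
At (732, -36): z_contact = −40.0 − 12.9 + 830.16 = 777.3 m.
Depth below ground = 797 − 777.3 = 20 m.

20 m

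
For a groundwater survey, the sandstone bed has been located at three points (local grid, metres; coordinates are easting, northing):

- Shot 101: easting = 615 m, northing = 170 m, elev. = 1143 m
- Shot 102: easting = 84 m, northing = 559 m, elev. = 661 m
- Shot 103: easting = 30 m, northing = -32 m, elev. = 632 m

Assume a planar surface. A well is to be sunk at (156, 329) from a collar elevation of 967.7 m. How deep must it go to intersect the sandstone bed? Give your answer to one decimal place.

Let the plane be z = a·easting + b·northing + c.
Shot 102−Shot 101: −531a + 389b = −482;  Shot 103−Shot 101: −585a − 202b = −511.
Solving gives a = 0.88447, b = −0.03174.
Then c = 1143 − a·615 − b·170 = 604.45.
At (156, 329): z_contact = 137.98 − 10.44 + 604.45 = 731.98 m.
Depth below ground = 967.7 − 731.98 = 235.7 m.

235.7 m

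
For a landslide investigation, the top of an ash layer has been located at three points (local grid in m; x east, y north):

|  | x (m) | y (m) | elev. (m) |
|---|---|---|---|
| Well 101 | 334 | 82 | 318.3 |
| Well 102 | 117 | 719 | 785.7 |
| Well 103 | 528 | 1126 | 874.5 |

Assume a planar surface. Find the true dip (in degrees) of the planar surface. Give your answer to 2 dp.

35.54°

Let the plane be z = a·x + b·y + c.
Well 102−Well 101: −217a + 637b = 467.4;  Well 103−Well 101: 194a + 1044b = 556.2.
Solving gives a = −0.38177, b = 0.60370.
Gradient magnitude |∇z| = √(a² + b²) = √(0.14575 + 0.36445) = 0.71428.
True dip = arctan(0.71428) = 35.54°, dipping toward SSE (azimuth ≈ 148°).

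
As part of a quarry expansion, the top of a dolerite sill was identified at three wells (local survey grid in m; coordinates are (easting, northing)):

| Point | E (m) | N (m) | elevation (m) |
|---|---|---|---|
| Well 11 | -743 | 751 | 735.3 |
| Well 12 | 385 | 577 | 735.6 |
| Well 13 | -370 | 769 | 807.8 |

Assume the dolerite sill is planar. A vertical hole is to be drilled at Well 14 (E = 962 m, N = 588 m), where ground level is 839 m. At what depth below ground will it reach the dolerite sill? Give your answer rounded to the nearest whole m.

Two edge vectors: Well 11→Well 12 = (1128, -174, 0.3), Well 11→Well 13 = (373, 18, 72.5).
Normal n = (Well 11→Well 12) × (Well 11→Well 13) = (-12620.4, -81668.1, 85206).
So ∂z/∂E = −n_x/n_z = 0.14812 and ∂z/∂N = −n_y/n_z = 0.95848.
Intercept c from Well 11: 735.3 + 110.05 − 719.82 = 125.53.
At (962, 588): z_contact = 142.5 + 563.6 + 125.53 = 831.6 m.
Depth below ground = 839 − 831.6 = 7 m.

7 m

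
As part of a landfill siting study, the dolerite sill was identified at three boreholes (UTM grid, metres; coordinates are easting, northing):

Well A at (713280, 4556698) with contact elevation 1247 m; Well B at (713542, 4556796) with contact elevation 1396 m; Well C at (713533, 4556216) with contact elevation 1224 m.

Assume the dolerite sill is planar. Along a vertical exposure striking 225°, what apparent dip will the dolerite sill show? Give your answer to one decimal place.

Let the plane be z = a·easting + b·northing + c.
Well B−Well A: 262a + 98b = 149;  Well C−Well A: 253a − 482b = −23.
Solving gives a = 0.46045, b = 0.28941.
Unit vector along 225° is (sin 225°, cos 225°) = (-0.7071, -0.7071).
Slope in that direction = a·(-0.7071) + b·(-0.7071) = −0.53023.
Apparent dip = arctan|0.53023| = 27.9° (true dip is 28.5°, so apparent ≤ true as expected).

27.9°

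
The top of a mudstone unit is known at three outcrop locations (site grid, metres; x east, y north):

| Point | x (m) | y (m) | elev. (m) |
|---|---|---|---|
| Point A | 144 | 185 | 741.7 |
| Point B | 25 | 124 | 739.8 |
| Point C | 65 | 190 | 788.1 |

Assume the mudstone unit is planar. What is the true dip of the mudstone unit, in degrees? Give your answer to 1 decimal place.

Let the plane be z = a·x + b·y + c.
Point B−Point A: −119a − 61b = −1.9;  Point C−Point A: −79a + 5b = 46.4.
Solving gives a = −0.52104, b = 1.04760.
Gradient magnitude |∇z| = √(a² + b²) = √(0.27148 + 1.09746) = 1.17002.
True dip = arctan(1.17002) = 49.5°, dipping toward SSE (azimuth ≈ 154°).

49.5°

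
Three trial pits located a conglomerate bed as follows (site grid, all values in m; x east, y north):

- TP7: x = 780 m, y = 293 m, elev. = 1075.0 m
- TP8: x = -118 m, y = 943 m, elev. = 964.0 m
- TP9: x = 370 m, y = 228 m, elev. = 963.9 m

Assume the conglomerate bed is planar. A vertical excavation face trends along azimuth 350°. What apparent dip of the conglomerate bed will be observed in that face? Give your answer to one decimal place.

Let the plane be z = a·x + b·y + c.
TP8−TP7: −898a + 650b = −111;  TP9−TP7: −410a − 65b = −111.1.
Solving gives a = 0.24450, b = 0.16701.
Unit vector along 350° is (sin 350°, cos 350°) = (-0.1736, 0.9848).
Slope in that direction = a·(-0.1736) + b·(0.9848) = 0.12202.
Apparent dip = arctan|0.12202| = 7.0° (true dip is 16.5°, so apparent ≤ true as expected).

7.0°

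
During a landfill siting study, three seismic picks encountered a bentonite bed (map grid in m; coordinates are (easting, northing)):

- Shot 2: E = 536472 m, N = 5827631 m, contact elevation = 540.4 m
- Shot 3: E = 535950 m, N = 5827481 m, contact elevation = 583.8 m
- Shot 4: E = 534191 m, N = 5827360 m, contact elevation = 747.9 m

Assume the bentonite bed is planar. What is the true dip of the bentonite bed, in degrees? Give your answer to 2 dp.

6.11°

Two edge vectors: Shot 2→Shot 3 = (-522, -150, 43.4), Shot 2→Shot 4 = (-2281, -271, 207.5).
Normal n = (Shot 2→Shot 3) × (Shot 2→Shot 4) = (-19363.6, 9319.6, -200688).
So ∂z/∂E = −n_x/n_z = −0.09649 and ∂z/∂N = −n_y/n_z = 0.04644.
Gradient magnitude |∇z| = √(a² + b²) = √(0.00931 + 0.00216) = 0.10708.
True dip = arctan(0.10708) = 6.11°, dipping toward ESE (azimuth ≈ 116°).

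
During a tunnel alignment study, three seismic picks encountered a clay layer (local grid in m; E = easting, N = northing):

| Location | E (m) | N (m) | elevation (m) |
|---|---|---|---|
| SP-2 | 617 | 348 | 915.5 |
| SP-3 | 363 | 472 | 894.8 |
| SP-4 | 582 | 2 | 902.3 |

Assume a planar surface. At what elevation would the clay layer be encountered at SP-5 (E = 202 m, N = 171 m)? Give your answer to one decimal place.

870.9 m

Two edge vectors: SP-2→SP-3 = (-254, 124, -20.7), SP-2→SP-4 = (-35, -346, -13.2).
Normal n = (SP-2→SP-3) × (SP-2→SP-4) = (-8799, -2628.3, 92224).
So ∂z/∂E = −n_x/n_z = 0.09541 and ∂z/∂N = −n_y/n_z = 0.02850.
Intercept c from SP-2: 915.5 − 58.87 − 9.92 = 846.71.
At (202, 171): z = 19.3 + 4.9 + 846.71 = 870.9 m.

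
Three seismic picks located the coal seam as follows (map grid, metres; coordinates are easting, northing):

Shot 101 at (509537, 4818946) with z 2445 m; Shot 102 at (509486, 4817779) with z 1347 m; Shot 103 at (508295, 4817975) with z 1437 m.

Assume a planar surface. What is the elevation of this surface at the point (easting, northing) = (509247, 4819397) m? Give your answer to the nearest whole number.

2845 m

Let the plane be z = a·easting + b·northing + c.
Shot 102−Shot 101: −51a − 1167b = −1098;  Shot 103−Shot 101: −1242a − 971b = −1008.
Solving gives a = 0.07870459, b = 0.93743450.
Then c = 2445 − a·509537 − b·4818946 = −4555104.15.
At (509247, 4819397): z = 40080.1 + 4517869.0 − 4555104.15 = 2845.0 m.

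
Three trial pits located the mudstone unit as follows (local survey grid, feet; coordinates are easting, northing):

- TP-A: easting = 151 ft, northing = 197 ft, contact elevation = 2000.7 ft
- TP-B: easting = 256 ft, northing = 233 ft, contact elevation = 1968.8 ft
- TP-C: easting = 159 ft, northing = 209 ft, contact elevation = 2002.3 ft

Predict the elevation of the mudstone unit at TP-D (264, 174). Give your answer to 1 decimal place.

Let the plane be z = a·easting + b·northing + c.
TP-B−TP-A: 105a + 36b = −31.9;  TP-C−TP-A: 8a + 12b = 1.6.
Solving gives a = −0.45309, b = 0.43539.
Then c = 2000.7 − a·151 − b·197 = 1983.34.
At (264, 174): z = −119.6 + 75.8 + 1983.34 = 1939.5 ft.

1939.5 ft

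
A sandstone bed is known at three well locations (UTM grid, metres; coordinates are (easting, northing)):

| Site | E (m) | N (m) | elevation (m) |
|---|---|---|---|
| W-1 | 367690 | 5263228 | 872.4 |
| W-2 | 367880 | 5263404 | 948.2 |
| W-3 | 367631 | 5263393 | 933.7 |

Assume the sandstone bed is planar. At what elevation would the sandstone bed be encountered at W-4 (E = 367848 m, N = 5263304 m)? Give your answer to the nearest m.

908 m

Two edge vectors: W-1→W-2 = (190, 176, 75.8), W-1→W-3 = (-59, 165, 61.3).
Normal n = (W-1→W-2) × (W-1→W-3) = (-1718.2, -16119.2, 41734).
So ∂z/∂E = −n_x/n_z = 0.04117027 and ∂z/∂N = −n_y/n_z = 0.38623664.
Intercept c from W-1: 872.4 − 15137.90 − 2032851.51 = −2047117.00.
At (367848, 5263304): z = 15144.4 + 2032880.9 − 2047117.00 = 908.3 m.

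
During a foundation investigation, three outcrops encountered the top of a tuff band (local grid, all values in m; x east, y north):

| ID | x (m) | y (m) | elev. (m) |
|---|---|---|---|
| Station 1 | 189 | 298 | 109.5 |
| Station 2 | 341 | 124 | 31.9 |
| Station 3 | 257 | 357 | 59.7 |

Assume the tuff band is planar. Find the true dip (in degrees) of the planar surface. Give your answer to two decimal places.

32.87°

Let the plane be z = a·x + b·y + c.
Station 2−Station 1: 152a − 174b = −77.6;  Station 3−Station 1: 68a + 59b = −49.8.
Solving gives a = −0.63671, b = −0.11023.
Gradient magnitude |∇z| = √(a² + b²) = √(0.40540 + 0.01215) = 0.64618.
True dip = arctan(0.64618) = 32.87°, dipping toward E (azimuth ≈ 080°).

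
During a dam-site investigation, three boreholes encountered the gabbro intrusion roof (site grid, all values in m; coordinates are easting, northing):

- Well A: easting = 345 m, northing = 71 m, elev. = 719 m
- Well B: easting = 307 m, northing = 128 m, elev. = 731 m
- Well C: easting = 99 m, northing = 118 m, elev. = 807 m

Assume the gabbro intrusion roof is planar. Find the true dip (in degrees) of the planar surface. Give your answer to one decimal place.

20.1°

Let the plane be z = a·easting + b·northing + c.
Well B−Well A: −38a + 57b = 12;  Well C−Well A: −246a + 47b = 88.
Solving gives a = −0.36384, b = −0.03204.
Gradient magnitude |∇z| = √(a² + b²) = √(0.13238 + 0.00103) = 0.36525.
True dip = arctan(0.36525) = 20.1°, dipping toward E (azimuth ≈ 085°).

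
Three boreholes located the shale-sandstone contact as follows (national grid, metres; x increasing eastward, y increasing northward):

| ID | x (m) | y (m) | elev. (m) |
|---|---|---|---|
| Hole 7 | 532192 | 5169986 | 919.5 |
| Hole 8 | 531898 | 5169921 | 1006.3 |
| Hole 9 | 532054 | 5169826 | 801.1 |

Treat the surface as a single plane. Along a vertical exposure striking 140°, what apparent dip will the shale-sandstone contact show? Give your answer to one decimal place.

52.6°

Two edge vectors: Hole 7→Hole 8 = (-294, -65, 86.8), Hole 7→Hole 9 = (-138, -160, -118.4).
Normal n = (Hole 7→Hole 8) × (Hole 7→Hole 9) = (21584, -46788, 38070).
So ∂z/∂x = −n_x/n_z = −0.56696 and ∂z/∂y = −n_y/n_z = 1.22900.
Unit vector along 140° is (sin 140°, cos 140°) = (0.6428, -0.7660).
Slope in that direction = a·(0.6428) + b·(-0.7660) = −1.30590.
Apparent dip = arctan|1.30590| = 52.6° (true dip is 53.5°, so apparent ≤ true as expected).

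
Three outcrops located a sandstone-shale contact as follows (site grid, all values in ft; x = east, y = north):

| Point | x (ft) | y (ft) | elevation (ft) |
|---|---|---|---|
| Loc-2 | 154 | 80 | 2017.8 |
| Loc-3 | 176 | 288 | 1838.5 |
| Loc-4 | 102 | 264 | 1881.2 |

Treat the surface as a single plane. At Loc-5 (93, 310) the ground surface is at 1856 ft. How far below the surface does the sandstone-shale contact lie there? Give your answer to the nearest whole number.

Let the plane be z = a·x + b·y + c.
Loc-3−Loc-2: 22a + 208b = −179.3;  Loc-4−Loc-2: −52a + 184b = −136.6.
Solving gives a = −0.30802, b = −0.82944.
Then c = 2017.8 − a·154 − b·80 = 2131.59.
At (93, 310): z_contact = −28.6 − 257.1 + 2131.59 = 1845.8 ft.
Depth below ground = 1856 − 1845.8 = 10 ft.

10 ft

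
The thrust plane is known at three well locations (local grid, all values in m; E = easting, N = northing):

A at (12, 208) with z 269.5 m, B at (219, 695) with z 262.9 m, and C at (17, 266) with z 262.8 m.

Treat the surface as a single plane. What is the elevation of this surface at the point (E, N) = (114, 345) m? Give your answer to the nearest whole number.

281 m

Let the plane be z = a·E + b·N + c.
B−A: 207a + 487b = −6.6;  C−A: 5a + 58b = −6.7.
Solving gives a = 0.30092, b = −0.14146.
Then c = 269.5 − a·12 − b·208 = 295.31.
At (114, 345): z = 34.3 − 48.8 + 295.31 = 280.8 m.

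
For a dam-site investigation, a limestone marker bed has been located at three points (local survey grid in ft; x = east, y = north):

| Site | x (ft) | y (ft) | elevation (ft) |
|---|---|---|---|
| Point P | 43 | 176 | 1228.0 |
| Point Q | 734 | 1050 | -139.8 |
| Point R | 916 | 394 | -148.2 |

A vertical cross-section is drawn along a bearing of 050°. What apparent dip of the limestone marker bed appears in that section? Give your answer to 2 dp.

54.21°

Let the plane be z = a·x + b·y + c.
Point Q−Point P: 691a + 874b = −1367.8;  Point R−Point P: 873a + 218b = −1376.2.
Solving gives a = −1.47726, b = −0.39704.
Unit vector along 050° is (sin 50°, cos 50°) = (0.7660, 0.6428).
Slope in that direction = a·(0.7660) + b·(0.6428) = −1.38686.
Apparent dip = arctan|1.38686| = 54.21° (true dip is 56.8°, so apparent ≤ true as expected).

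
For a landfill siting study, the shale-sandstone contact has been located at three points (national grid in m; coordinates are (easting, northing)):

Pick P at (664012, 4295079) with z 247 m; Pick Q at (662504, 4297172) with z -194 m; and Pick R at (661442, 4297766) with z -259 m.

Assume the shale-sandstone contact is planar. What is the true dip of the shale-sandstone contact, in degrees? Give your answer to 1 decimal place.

16.4°

Let the plane be z = a·E + b·N + c.
Pick Q−Pick P: −1508a + 2093b = −441;  Pick R−Pick P: −2570a + 2687b = −506.
Solving gives a = −0.09488, b = −0.27906.
Gradient magnitude |∇z| = √(a² + b²) = √(0.00900 + 0.07788) = 0.29475.
True dip = arctan(0.29475) = 16.4°, dipping toward NNE (azimuth ≈ 019°).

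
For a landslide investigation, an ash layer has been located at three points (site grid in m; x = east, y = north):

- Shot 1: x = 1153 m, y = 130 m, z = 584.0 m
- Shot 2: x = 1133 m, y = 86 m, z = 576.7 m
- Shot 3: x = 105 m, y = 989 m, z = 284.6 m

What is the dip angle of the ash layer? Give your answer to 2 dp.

Let the plane be z = a·x + b·y + c.
Shot 2−Shot 1: −20a − 44b = −7.3;  Shot 3−Shot 1: −1048a + 859b = −299.4.
Solving gives a = 0.30722, b = 0.02627.
Gradient magnitude |∇z| = √(a² + b²) = √(0.09438 + 0.00069) = 0.30834.
True dip = arctan(0.30834) = 17.14°, dipping toward W (azimuth ≈ 265°).

17.14°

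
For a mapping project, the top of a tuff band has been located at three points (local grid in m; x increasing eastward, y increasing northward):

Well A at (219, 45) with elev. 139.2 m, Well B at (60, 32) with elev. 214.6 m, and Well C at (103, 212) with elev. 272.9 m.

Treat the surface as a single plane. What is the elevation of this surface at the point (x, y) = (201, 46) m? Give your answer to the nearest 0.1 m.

Let the plane be z = a·x + b·y + c.
Well B−Well A: −159a − 13b = 75.4;  Well C−Well A: −116a + 167b = 133.7.
Solving gives a = −0.51067, b = 0.44588.
Then c = 139.2 − a·219 − b·45 = 230.97.
At (201, 46): z = −102.6 + 20.5 + 230.97 = 148.8 m.

148.8 m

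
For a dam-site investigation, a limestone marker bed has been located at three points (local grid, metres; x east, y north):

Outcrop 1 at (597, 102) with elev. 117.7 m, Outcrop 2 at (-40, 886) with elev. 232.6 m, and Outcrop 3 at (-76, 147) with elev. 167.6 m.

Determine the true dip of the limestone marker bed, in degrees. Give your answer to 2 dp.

6.49°

Two edge vectors: Outcrop 1→Outcrop 2 = (-637, 784, 114.9), Outcrop 1→Outcrop 3 = (-673, 45, 49.9).
Normal n = (Outcrop 1→Outcrop 2) × (Outcrop 1→Outcrop 3) = (33951.1, -45541.4, 498967).
So ∂z/∂x = −n_x/n_z = −0.06804 and ∂z/∂y = −n_y/n_z = 0.09127.
Gradient magnitude |∇z| = √(a² + b²) = √(0.00463 + 0.00833) = 0.11384.
True dip = arctan(0.11384) = 6.49°, dipping toward SE (azimuth ≈ 143°).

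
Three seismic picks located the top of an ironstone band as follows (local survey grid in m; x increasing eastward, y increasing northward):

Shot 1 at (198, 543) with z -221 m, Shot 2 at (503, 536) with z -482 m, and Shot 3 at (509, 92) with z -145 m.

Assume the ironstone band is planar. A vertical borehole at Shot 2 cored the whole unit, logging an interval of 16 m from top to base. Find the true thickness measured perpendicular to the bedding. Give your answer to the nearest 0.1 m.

10.4 m

Two edge vectors: Shot 1→Shot 2 = (305, -7, -261), Shot 1→Shot 3 = (311, -451, 76).
Normal n = (Shot 1→Shot 2) × (Shot 1→Shot 3) = (-118243, -104351, -135378).
So ∂z/∂x = −n_x/n_z = −0.87343 and ∂z/∂y = −n_y/n_z = −0.77081.
|∇z| = √(a²+b²) = 1.16492, so dip δ = arctan(1.16492) = 49.36°.
True thickness = vertical thickness × cos δ = 16 × cos 49.36° = 10.4 m.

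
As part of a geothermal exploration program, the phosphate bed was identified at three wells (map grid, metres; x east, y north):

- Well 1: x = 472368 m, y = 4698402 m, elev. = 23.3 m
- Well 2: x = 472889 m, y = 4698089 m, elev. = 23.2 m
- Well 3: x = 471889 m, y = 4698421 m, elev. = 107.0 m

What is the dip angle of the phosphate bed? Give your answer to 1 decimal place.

Let the plane be z = a·x + b·y + c.
Well 2−Well 1: 521a − 313b = −0.1;  Well 3−Well 1: −479a + 19b = 83.7.
Solving gives a = −0.18708, b = −0.31108.
Gradient magnitude |∇z| = √(a² + b²) = √(0.03500 + 0.09677) = 0.36300.
True dip = arctan(0.36300) = 20.0°, dipping toward NNE (azimuth ≈ 031°).

20.0°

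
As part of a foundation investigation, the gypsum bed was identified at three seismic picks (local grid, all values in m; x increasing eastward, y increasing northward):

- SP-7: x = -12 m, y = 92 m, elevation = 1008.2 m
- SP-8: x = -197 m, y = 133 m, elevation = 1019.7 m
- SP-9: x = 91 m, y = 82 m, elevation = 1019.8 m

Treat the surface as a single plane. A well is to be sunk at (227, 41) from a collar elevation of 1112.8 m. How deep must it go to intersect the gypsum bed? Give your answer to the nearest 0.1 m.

116.7 m

Two edge vectors: SP-7→SP-8 = (-185, 41, 11.5), SP-7→SP-9 = (103, -10, 11.6).
Normal n = (SP-7→SP-8) × (SP-7→SP-9) = (590.6, 3330.5, -2373).
So ∂z/∂x = −n_x/n_z = 0.24888 and ∂z/∂y = −n_y/n_z = 1.40350.
Intercept c from SP-7: 1008.2 + 2.99 − 129.12 = 882.06.
At (227, 41): z_contact = 56.50 + 57.54 + 882.06 = 996.10 m.
Depth below ground = 1112.8 − 996.10 = 116.7 m.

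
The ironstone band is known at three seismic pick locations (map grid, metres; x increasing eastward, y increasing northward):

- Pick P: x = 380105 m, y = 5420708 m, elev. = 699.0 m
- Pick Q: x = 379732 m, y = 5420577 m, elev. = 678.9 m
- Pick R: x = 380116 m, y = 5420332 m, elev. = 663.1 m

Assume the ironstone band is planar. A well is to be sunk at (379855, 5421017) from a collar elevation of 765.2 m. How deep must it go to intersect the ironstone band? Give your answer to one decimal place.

41.6 m

Two edge vectors: Pick P→Pick Q = (-373, -131, -20.1), Pick P→Pick R = (11, -376, -35.9).
Normal n = (Pick P→Pick Q) × (Pick P→Pick R) = (-2854.7, -13611.8, 141689).
So ∂z/∂x = −n_x/n_z = 0.020147647 and ∂z/∂y = −n_y/n_z = 0.096068149.
Intercept c from Pick P: 699 − 7658.22 − 520757.39 = −527716.61.
At (379855, 5421017): z_contact = 7653.18 + 520787.07 − 527716.61 = 723.65 m.
Depth below ground = 765.2 − 723.65 = 41.6 m.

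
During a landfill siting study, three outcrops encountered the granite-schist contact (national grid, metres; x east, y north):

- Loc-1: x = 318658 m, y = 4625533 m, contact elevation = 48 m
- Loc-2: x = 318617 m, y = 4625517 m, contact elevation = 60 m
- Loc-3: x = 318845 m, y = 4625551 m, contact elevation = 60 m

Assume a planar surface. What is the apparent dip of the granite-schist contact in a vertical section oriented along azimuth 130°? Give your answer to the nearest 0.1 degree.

Let the plane be z = a·x + b·y + c.
Loc-2−Loc-1: −41a − 16b = 12;  Loc-3−Loc-1: 187a + 18b = 12.
Solving gives a = 0.18101, b = −1.21384.
Unit vector along 130° is (sin 130°, cos 130°) = (0.7660, -0.6428).
Slope in that direction = a·(0.7660) + b·(-0.6428) = 0.91891.
Apparent dip = arctan|0.91891| = 42.6° (true dip is 50.8°, so apparent ≤ true as expected).

42.6°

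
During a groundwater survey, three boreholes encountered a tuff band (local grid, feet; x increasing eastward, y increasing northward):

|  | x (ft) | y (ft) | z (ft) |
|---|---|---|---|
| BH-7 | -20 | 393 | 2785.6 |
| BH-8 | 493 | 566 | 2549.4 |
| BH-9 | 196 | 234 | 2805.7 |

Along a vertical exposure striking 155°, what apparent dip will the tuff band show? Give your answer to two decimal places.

19.10°

Let the plane be z = a·x + b·y + c.
BH-8−BH-7: 513a + 173b = −236.2;  BH-9−BH-7: 216a − 159b = 20.1.
Solving gives a = −0.28653, b = −0.51566.
Unit vector along 155° is (sin 155°, cos 155°) = (0.4226, -0.9063).
Slope in that direction = a·(0.4226) + b·(-0.9063) = 0.34626.
Apparent dip = arctan|0.34626| = 19.10° (true dip is 30.5°, so apparent ≤ true as expected).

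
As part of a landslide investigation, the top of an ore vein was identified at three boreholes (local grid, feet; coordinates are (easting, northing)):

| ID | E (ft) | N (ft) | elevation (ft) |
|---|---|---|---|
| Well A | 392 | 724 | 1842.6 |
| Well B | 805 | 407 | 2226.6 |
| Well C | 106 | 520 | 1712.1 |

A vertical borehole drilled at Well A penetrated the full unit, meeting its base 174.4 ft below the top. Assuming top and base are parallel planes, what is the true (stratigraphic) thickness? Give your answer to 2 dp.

Two edge vectors: Well A→Well B = (413, -317, 384), Well A→Well C = (-286, -204, -130.5).
Normal n = (Well A→Well B) × (Well A→Well C) = (119704.5, -55927.5, -174914).
So ∂z/∂E = −n_x/n_z = 0.68436 and ∂z/∂N = −n_y/n_z = −0.31974.
|∇z| = √(a²+b²) = 0.75537, so dip δ = arctan(0.75537) = 37.07°.
True thickness = vertical thickness × cos δ = 174.4 × cos 37.07° = 139.16 ft.

139.16 ft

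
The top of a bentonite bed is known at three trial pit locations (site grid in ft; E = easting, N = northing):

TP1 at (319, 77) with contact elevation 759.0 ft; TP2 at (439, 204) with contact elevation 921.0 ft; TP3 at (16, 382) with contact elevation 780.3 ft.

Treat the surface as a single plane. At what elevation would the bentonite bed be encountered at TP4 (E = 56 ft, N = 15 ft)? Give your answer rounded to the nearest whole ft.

Let the plane be z = a·E + b·N + c.
TP2−TP1: 120a + 127b = 162;  TP3−TP1: −303a + 305b = 21.3.
Solving gives a = 0.62206, b = 0.68782.
Then c = 759 − a·319 − b·77 = 507.60.
At (56, 15): z = 34.8 + 10.3 + 507.60 = 552.8 ft.

553 ft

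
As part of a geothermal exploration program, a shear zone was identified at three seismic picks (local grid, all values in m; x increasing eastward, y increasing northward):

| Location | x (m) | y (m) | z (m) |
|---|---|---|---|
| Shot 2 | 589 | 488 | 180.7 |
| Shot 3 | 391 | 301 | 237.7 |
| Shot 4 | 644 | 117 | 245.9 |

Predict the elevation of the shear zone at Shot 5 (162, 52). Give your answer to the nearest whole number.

310 m

Two edge vectors: Shot 2→Shot 3 = (-198, -187, 57), Shot 2→Shot 4 = (55, -371, 65.2).
Normal n = (Shot 2→Shot 3) × (Shot 2→Shot 4) = (8954.6, 16044.6, 83743).
So ∂z/∂x = −n_x/n_z = −0.10693 and ∂z/∂y = −n_y/n_z = −0.19159.
Intercept c from Shot 2: 180.7 + 62.98 + 93.50 = 337.18.
At (162, 52): z = −17.3 − 10.0 + 337.18 = 309.9 m.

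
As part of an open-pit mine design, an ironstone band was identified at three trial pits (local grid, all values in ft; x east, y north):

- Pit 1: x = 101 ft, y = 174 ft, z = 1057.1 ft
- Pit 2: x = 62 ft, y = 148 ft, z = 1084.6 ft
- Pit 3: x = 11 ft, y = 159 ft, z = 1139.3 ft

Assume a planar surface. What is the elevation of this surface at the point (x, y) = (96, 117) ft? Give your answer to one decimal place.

Let the plane be z = a·x + b·y + c.
Pit 2−Pit 1: −39a − 26b = 27.5;  Pit 3−Pit 1: −90a − 15b = 82.2.
Solving gives a = −0.98274, b = 0.41641.
Then c = 1057.1 − a·101 − b·174 = 1083.90.
At (96, 117): z = −94.3 + 48.7 + 1083.90 = 1038.3 ft.

1038.3 ft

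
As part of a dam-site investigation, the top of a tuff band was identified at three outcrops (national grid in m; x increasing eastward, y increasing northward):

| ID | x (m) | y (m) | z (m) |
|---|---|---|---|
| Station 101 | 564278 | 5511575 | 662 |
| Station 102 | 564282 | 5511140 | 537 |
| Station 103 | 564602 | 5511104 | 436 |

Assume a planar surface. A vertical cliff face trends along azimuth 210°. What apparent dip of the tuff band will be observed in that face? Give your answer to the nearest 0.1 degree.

Let the plane be z = a·x + b·y + c.
Station 102−Station 101: 4a − 435b = −125;  Station 103−Station 101: 324a − 471b = −226.
Solving gives a = −0.28359, b = 0.28475.
Unit vector along 210° is (sin 210°, cos 210°) = (-0.5000, -0.8660).
Slope in that direction = a·(-0.5000) + b·(-0.8660) = −0.10480.
Apparent dip = arctan|0.10480| = 6.0° (true dip is 21.9°, so apparent ≤ true as expected).

6.0°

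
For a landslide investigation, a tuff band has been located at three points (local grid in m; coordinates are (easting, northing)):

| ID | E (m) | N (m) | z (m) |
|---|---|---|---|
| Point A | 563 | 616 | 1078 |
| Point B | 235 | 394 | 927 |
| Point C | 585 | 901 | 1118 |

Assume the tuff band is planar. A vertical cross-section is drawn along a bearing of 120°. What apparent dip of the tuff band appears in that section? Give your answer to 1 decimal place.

15.6°

Two edge vectors: Point A→Point B = (-328, -222, -151), Point A→Point C = (22, 285, 40).
Normal n = (Point A→Point B) × (Point A→Point C) = (34155, 9798, -88596).
So ∂z/∂E = −n_x/n_z = 0.38551 and ∂z/∂N = −n_y/n_z = 0.11059.
Unit vector along 120° is (sin 120°, cos 120°) = (0.8660, -0.5000).
Slope in that direction = a·(0.8660) + b·(-0.5000) = 0.27857.
Apparent dip = arctan|0.27857| = 15.6° (true dip is 21.9°, so apparent ≤ true as expected).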